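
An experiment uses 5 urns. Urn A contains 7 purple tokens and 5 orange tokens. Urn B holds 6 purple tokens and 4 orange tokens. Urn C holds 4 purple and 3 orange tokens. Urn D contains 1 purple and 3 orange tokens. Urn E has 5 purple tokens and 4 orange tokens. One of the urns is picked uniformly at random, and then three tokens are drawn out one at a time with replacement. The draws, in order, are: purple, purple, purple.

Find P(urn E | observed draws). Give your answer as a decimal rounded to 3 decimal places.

0.218

For each hypothesis, P(data | H) works out to: P(data | urn A) = (7/12)(7/12)(7/12) = 0.1985; P(data | urn B) = (6/10)(6/10)(6/10) = 0.216; P(data | urn C) = (4/7)(4/7)(4/7) = 0.18659; P(data | urn D) = (1/4)(1/4)(1/4) = 0.015625; P(data | urn E) = (5/9)(5/9)(5/9) = 0.17147.
Multiplying each by its prior: 1/5 · 0.1985 = 0.039699, 1/5 · 0.216 = 0.0432, 1/5 · 0.18659 = 0.037318, 1/5 · 0.015625 = 0.003125, 1/5 · 0.17147 = 0.034294; summing to 0.15764.
Hence P(urn E | data) = (0.034294) / (0.15764) = 0.21755.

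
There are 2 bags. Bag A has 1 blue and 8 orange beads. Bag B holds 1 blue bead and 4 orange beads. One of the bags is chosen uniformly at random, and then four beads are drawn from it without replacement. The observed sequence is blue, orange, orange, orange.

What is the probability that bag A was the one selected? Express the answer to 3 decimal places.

For each hypothesis, P(data | H) works out to: P(data | bag A) = (1/9)(8/8)(7/7)(6/6) = 1/9; P(data | bag B) = (1/5)(4/4)(3/3)(2/2) = 1/5.
The prior-weighted likelihoods are 1/2 · 1/9 = 1/18, 1/2 · 1/5 = 1/10; with total 7/45.
Therefore the posterior P(bag A | data) = (1/18) / (7/45) = 5/14.

0.357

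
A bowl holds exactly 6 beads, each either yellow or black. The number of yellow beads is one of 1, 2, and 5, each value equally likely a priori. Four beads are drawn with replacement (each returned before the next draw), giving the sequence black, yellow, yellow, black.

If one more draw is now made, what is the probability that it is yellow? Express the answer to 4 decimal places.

0.4064

For each hypothesis, P(data | H) works out to: P(data | r = 1) = (5/6)(1/6)(1/6)(5/6) = 0.01929; P(data | r = 2) = (4/6)(2/6)(2/6)(4/6) = 0.049383; P(data | r = 5) = (1/6)(5/6)(5/6)(1/6) = 0.01929.
Weighting by the prior gives 1/3 · 0.01929 = 0.00643, 1/3 · 0.049383 = 0.016461, 1/3 · 0.01929 = 0.00643; with total 0.029321.
Dividing through by the total gives posterior P(r = 1 | data) = 0.2193, P(r = 2 | data) = 0.5614, P(r = 5 | data) = 0.2193.
The predictive probability is P(yellow next | data) = (1/6)(0.2193) + (1/3)(0.5614) + (5/6)(0.2193) = 0.40643.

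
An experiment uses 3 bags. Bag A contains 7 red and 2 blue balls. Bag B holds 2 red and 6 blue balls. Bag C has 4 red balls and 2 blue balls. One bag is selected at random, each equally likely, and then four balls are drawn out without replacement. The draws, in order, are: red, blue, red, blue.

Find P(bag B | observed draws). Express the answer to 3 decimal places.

0.274

Compute the likelihood of the observed sequence for each case: P(data | bag A) = (7/9)(2/8)(6/7)(1/6) = 1/36; P(data | bag B) = (2/8)(6/7)(1/6)(5/5) = 1/28; P(data | bag C) = (4/6)(2/5)(3/4)(1/3) = 1/15.
The prior-weighted likelihoods are 1/3 · 1/36 = 1/108, 1/3 · 1/28 = 1/84, 1/3 · 1/15 = 1/45; with total 41/945.
Hence P(bag B | data) = (1/84) / (41/945) = 45/164.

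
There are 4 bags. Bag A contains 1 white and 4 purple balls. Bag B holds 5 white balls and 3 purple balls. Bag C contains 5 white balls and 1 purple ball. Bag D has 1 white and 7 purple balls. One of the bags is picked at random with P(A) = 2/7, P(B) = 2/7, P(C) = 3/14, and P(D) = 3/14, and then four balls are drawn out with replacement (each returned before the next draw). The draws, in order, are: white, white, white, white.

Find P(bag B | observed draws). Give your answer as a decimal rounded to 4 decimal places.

Compute the likelihood of the observed sequence for each case: P(data | bag A) = (1/5)(1/5)(1/5)(1/5) = 0.0016; P(data | bag B) = (5/8)(5/8)(5/8)(5/8) = 0.15259; P(data | bag C) = (5/6)(5/6)(5/6)(5/6) = 0.48225; P(data | bag D) = (1/8)(1/8)(1/8)(1/8) = 0.00024414.
The prior-weighted likelihoods are 2/7 · 0.0016 = 0.00045714, 2/7 · 0.15259 = 0.043597, 3/14 · 0.48225 = 0.10334, 3/14 · 0.00024414 = 5.2316e-05; summing to 0.14745.
So P(bag B | data) = (0.043597) / (0.14745) = 0.29568.

0.2957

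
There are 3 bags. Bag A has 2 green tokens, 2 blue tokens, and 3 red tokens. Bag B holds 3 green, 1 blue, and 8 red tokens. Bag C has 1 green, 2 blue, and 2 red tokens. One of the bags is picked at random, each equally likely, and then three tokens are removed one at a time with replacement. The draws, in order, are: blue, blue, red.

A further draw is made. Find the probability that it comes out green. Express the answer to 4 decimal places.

0.2312

For each hypothesis, P(data | H) works out to: P(data | bag A) = (2/7)(2/7)(3/7) = 0.034985; P(data | bag B) = (1/12)(1/12)(8/12) = 0.0046296; P(data | bag C) = (2/5)(2/5)(2/5) = 0.064.
Multiplying each by its prior: 1/3 · 0.034985 = 0.011662, 1/3 · 0.0046296 = 0.0015432, 1/3 · 0.064 = 0.021333; summing to 0.034538.
The posterior is then P(bag A | data) = 0.33765, P(bag B | data) = 0.044681, P(bag C | data) = 0.61767.
The predictive probability is P(green next | data) = (2/7)(0.33765) + (1/4)(0.044681) + (1/5)(0.61767) = 0.23118.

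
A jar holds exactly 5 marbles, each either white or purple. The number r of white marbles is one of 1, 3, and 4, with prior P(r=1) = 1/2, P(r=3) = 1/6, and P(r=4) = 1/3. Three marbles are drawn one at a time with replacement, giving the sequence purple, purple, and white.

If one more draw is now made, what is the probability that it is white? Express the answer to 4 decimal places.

0.3412

The likelihood of the observed sequence under each hypothesis: P(data | r = 1) = (4/5)(4/5)(1/5) = 16/125; P(data | r = 3) = (2/5)(2/5)(3/5) = 12/125; P(data | r = 4) = (1/5)(1/5)(4/5) = 4/125.
Weighting by the prior gives 1/2 · 16/125 = 8/125, 1/6 · 12/125 = 2/125, 1/3 · 4/125 = 4/375; these sum to 34/375.
Dividing through by the total gives posterior P(r = 1 | data) = 12/17, P(r = 3 | data) = 3/17, P(r = 4 | data) = 2/17.
Averaging over the posterior, P(white next | data) = (1/5)(12/17) + (3/5)(3/17) + (4/5)(2/17) = 29/85.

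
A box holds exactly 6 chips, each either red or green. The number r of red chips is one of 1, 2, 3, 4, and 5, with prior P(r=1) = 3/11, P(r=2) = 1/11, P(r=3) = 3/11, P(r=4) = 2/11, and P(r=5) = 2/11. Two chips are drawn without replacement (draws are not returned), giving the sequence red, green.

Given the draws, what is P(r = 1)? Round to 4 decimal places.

Compute the likelihood of the observed sequence for each case: P(data | r = 1) = (1/6)(5/5) = 1/6; P(data | r = 2) = (2/6)(4/5) = 4/15; P(data | r = 3) = (3/6)(3/5) = 3/10; P(data | r = 4) = (4/6)(2/5) = 4/15; P(data | r = 5) = (5/6)(1/5) = 1/6.
The prior-weighted likelihoods are 3/11 · 1/6 = 1/22, 1/11 · 4/15 = 4/165, 3/11 · 3/10 = 9/110, 2/11 · 4/15 = 8/165, 2/11 · 1/6 = 1/33; with total 38/165.
Hence P(r = 1 | data) = (1/22) / (38/165) = 15/76.

0.1974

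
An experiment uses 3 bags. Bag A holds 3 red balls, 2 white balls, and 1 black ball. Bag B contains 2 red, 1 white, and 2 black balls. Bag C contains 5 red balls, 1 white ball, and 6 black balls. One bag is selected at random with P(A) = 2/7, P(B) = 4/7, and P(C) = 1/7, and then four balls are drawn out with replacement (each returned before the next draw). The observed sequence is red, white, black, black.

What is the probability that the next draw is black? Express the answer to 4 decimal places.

The likelihood of the observed sequence under each hypothesis: P(data | bag A) = (3/6)(2/6)(1/6)(1/6) = 0.0046296; P(data | bag B) = (2/5)(1/5)(2/5)(2/5) = 0.0128; P(data | bag C) = (5/12)(1/12)(6/12)(6/12) = 0.0086806.
Weighting by the prior gives 2/7 · 0.0046296 = 0.0013228, 4/7 · 0.0128 = 0.0073143, 1/7 · 0.0086806 = 0.0012401; summing to 0.0098771.
The posterior is then P(bag A | data) = 0.13392, P(bag B | data) = 0.74053, P(bag C | data) = 0.12555.
The predictive probability is P(black next | data) = (1/6)(0.13392) + (2/5)(0.74053) + (1/2)(0.12555) = 0.38131.

0.3813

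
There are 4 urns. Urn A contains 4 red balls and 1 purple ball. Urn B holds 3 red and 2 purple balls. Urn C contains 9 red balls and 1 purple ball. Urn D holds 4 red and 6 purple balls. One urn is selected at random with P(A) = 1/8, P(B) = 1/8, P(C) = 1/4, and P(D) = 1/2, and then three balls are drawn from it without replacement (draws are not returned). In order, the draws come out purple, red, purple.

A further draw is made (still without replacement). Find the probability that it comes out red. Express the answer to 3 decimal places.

Compute the likelihood of the observed sequence for each case: P(data | urn A) = (1/5)(4/4)(0/3) = 0; P(data | urn B) = (2/5)(3/4)(1/3) = 1/10; P(data | urn C) = (1/10)(9/9)(0/8) = 0; P(data | urn D) = (6/10)(4/9)(5/8) = 1/6.
Multiplying each by its prior: 1/8 · 0 = 0, 1/8 · 1/10 = 1/80, 1/4 · 0 = 0, 1/2 · 1/6 = 1/12; these sum to 23/240.
Dividing through by the total gives posterior P(urn A | data) = 0, P(urn B | data) = 3/23, P(urn C | data) = 0, P(urn D | data) = 20/23.
So P(red next | data) = Σ P(red next | H) P(H | data) = (1)(3/23) + (3/7)(20/23) = 81/161.

0.503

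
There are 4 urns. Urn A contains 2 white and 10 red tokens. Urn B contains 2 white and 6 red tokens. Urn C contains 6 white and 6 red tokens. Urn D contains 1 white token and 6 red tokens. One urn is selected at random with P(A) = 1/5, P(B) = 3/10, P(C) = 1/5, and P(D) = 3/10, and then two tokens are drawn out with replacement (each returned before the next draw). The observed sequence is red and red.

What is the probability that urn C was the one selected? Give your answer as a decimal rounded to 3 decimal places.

Compute the likelihood of the observed sequence for each case: P(data | urn A) = (10/12)(10/12) = 0.69444; P(data | urn B) = (6/8)(6/8) = 0.5625; P(data | urn C) = (6/12)(6/12) = 0.25; P(data | urn D) = (6/7)(6/7) = 0.73469.
The prior-weighted likelihoods are 1/5 · 0.69444 = 0.13889, 3/10 · 0.5625 = 0.16875, 1/5 · 0.25 = 0.05, 3/10 · 0.73469 = 0.22041; these sum to 0.57805.
Hence P(urn C | data) = (0.05) / (0.57805) = 0.086498.

0.086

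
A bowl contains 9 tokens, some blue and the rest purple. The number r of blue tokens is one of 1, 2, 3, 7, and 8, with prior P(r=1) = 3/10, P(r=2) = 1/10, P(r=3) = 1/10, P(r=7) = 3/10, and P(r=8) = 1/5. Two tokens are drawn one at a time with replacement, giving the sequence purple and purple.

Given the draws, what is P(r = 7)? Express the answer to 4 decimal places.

For each hypothesis, P(data | H) works out to: P(data | r = 1) = (8/9)(8/9) = 64/81; P(data | r = 2) = (7/9)(7/9) = 49/81; P(data | r = 3) = (6/9)(6/9) = 4/9; P(data | r = 7) = (2/9)(2/9) = 4/81; P(data | r = 8) = (1/9)(1/9) = 1/81.
Multiplying each by its prior: 3/10 · 64/81 = 32/135, 1/10 · 49/81 = 49/810, 1/10 · 4/9 = 2/45, 3/10 · 4/81 = 2/135, 1/5 · 1/81 = 1/405; with total 97/270.
Hence P(r = 7 | data) = (2/135) / (97/270) = 4/97.

0.0412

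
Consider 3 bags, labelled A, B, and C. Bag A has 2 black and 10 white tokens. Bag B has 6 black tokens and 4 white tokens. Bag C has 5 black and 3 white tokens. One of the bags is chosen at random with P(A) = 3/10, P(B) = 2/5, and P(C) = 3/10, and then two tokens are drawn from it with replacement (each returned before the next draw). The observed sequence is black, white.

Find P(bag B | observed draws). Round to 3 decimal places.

0.462

The likelihood of the observed sequence under each hypothesis: P(data | bag A) = (2/12)(10/12) = 0.13889; P(data | bag B) = (6/10)(4/10) = 0.24; P(data | bag C) = (5/8)(3/8) = 0.23438.
Multiplying each by its prior: 3/10 · 0.13889 = 0.041667, 2/5 · 0.24 = 0.096, 3/10 · 0.23438 = 0.070312; with total 0.20798.
By Bayes' rule, P(bag B | data) = (0.096) / (0.20798) = 0.46158.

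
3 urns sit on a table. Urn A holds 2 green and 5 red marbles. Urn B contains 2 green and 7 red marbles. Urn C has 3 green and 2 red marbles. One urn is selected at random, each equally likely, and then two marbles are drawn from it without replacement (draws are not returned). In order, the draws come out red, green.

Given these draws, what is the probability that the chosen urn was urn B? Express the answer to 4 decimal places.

0.2654

For each hypothesis, P(data | H) works out to: P(data | urn A) = (5/7)(2/6) = 0.2381; P(data | urn B) = (7/9)(2/8) = 0.19444; P(data | urn C) = (2/5)(3/4) = 0.3.
The prior-weighted likelihoods are 1/3 · 0.2381 = 0.079365, 1/3 · 0.19444 = 0.064815, 1/3 · 0.3 = 0.1; with total 0.24418.
By Bayes' rule, P(urn B | data) = (0.064815) / (0.24418) = 0.26544.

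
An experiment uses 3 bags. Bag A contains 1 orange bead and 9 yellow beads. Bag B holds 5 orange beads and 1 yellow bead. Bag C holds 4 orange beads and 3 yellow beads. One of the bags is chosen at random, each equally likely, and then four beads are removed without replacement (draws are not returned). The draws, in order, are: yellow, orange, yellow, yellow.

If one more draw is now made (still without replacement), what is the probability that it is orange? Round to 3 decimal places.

For each hypothesis, P(data | H) works out to: P(data | bag A) = (9/10)(1/9)(8/8)(7/7) = 1/10; P(data | bag B) = (1/6)(5/5)(0/4) = 0; P(data | bag C) = (3/7)(4/6)(2/5)(1/4) = 1/35.
Multiplying each by its prior: 1/3 · 1/10 = 1/30, 1/3 · 0 = 0, 1/3 · 1/35 = 1/105; summing to 3/70.
Dividing through by the total gives posterior P(bag A | data) = 7/9, P(bag B | data) = 0, P(bag C | data) = 2/9.
So P(orange next | data) = Σ P(orange next | H) P(H | data) = (0)(7/9) + (1)(2/9) = 2/9.

0.222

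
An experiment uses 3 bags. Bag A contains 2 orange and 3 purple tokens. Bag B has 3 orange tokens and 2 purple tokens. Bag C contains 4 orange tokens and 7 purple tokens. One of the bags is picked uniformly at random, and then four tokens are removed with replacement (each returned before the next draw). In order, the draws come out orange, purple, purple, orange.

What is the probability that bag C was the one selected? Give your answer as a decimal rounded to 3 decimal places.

Under each hypothesis, the probability of the observed sequence is: P(data | bag A) = (2/5)(3/5)(3/5)(2/5) = 0.0576; P(data | bag B) = (3/5)(2/5)(2/5)(3/5) = 0.0576; P(data | bag C) = (4/11)(7/11)(7/11)(4/11) = 0.053548.
Multiplying each by its prior: 1/3 · 0.0576 = 0.0192, 1/3 · 0.0576 = 0.0192, 1/3 · 0.053548 = 0.017849; with total 0.056249.
Hence P(bag C | data) = (0.017849) / (0.056249) = 0.31733.

0.317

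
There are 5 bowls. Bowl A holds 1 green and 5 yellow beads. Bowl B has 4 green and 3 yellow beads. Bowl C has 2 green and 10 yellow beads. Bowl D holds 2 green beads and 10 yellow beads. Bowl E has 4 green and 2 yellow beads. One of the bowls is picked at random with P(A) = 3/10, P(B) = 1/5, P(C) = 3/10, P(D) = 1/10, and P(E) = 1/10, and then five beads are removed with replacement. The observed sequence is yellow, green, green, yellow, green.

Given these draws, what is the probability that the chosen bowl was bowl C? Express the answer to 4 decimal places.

The likelihood of the observed sequence under each hypothesis: P(data | bowl A) = (5/6)(1/6)(1/6)(5/6)(1/6) = 0.003215; P(data | bowl B) = (3/7)(4/7)(4/7)(3/7)(4/7) = 0.034271; P(data | bowl C) = (10/12)(2/12)(2/12)(10/12)(2/12) = 0.003215; P(data | bowl D) = (10/12)(2/12)(2/12)(10/12)(2/12) = 0.003215; P(data | bowl E) = (2/6)(4/6)(4/6)(2/6)(4/6) = 0.032922.
The prior-weighted likelihoods are 3/10 · 0.003215 = 0.00096451, 1/5 · 0.034271 = 0.0068543, 3/10 · 0.003215 = 0.00096451, 1/10 · 0.003215 = 0.0003215, 1/10 · 0.032922 = 0.0032922; these sum to 0.012397.
So P(bowl C | data) = (0.00096451) / (0.012397) = 0.077802.

0.0778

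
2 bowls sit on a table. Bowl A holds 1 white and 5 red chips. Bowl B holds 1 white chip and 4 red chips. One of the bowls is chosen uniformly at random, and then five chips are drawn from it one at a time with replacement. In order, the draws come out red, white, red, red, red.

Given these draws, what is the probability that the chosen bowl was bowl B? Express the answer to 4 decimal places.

0.5048

For each hypothesis, P(data | H) works out to: P(data | bowl A) = (5/6)(1/6)(5/6)(5/6)(5/6) = 0.080376; P(data | bowl B) = (4/5)(1/5)(4/5)(4/5)(4/5) = 0.08192.
The prior-weighted likelihoods are 1/2 · 0.080376 = 0.040188, 1/2 · 0.08192 = 0.04096; these sum to 0.081148.
Hence P(bowl B | data) = (0.04096) / (0.081148) = 0.50476.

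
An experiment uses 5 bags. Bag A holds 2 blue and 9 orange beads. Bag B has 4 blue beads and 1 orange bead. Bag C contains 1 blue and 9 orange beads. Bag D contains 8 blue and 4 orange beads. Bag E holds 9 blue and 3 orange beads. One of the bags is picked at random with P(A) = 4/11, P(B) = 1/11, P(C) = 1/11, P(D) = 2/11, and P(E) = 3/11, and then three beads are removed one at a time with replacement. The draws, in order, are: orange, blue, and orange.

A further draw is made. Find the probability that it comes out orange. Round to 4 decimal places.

The likelihood of the observed sequence under each hypothesis: P(data | bag A) = (9/11)(2/11)(9/11) = 0.12171; P(data | bag B) = (1/5)(4/5)(1/5) = 0.032; P(data | bag C) = (9/10)(1/10)(9/10) = 0.081; P(data | bag D) = (4/12)(8/12)(4/12) = 0.074074; P(data | bag E) = (3/12)(9/12)(3/12) = 0.046875.
Weighting by the prior gives 4/11 · 0.12171 = 0.044259, 1/11 · 0.032 = 0.0029091, 1/11 · 0.081 = 0.0073636, 2/11 · 0.074074 = 0.013468, 3/11 · 0.046875 = 0.012784; with total 0.080784.
Normalising, the posterior is P(bag A | data) = 0.54787, P(bag B | data) = 0.036011, P(bag C | data) = 0.091152, P(bag D | data) = 0.16672, P(bag E | data) = 0.15825.
The predictive probability is P(orange next | data) = (9/11)(0.54787) + (1/5)(0.036011) + (9/10)(0.091152) + (1/3)(0.16672) + (1/4)(0.15825) = 0.63263.

0.6326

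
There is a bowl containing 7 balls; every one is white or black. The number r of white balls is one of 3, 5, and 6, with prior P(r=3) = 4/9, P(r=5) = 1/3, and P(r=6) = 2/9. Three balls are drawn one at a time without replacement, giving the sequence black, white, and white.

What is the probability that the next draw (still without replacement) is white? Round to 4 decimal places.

Under each hypothesis, the probability of the observed sequence is: P(data | r = 3) = (4/7)(3/6)(2/5) = 4/35; P(data | r = 5) = (2/7)(5/6)(4/5) = 4/21; P(data | r = 6) = (1/7)(6/6)(5/5) = 1/7.
The prior-weighted likelihoods are 4/9 · 4/35 = 16/315, 1/3 · 4/21 = 4/63, 2/9 · 1/7 = 2/63; with total 46/315.
The posterior is then P(r = 3 | data) = 8/23, P(r = 5 | data) = 10/23, P(r = 6 | data) = 5/23.
So P(white next | data) = Σ P(white next | H) P(H | data) = (1/4)(8/23) + (3/4)(10/23) + (1)(5/23) = 29/46.

0.6304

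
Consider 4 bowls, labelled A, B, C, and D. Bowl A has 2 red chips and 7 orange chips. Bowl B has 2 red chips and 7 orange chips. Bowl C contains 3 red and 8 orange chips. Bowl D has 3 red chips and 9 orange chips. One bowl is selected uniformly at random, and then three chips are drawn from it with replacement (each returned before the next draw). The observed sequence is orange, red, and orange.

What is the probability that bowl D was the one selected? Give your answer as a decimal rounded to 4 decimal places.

Compute the likelihood of the observed sequence for each case: P(data | bowl A) = (7/9)(2/9)(7/9) = 0.13443; P(data | bowl B) = (7/9)(2/9)(7/9) = 0.13443; P(data | bowl C) = (8/11)(3/11)(8/11) = 0.14425; P(data | bowl D) = (9/12)(3/12)(9/12) = 0.14062.
The prior-weighted likelihoods are 1/4 · 0.13443 = 0.033608, 1/4 · 0.13443 = 0.033608, 1/4 · 0.14425 = 0.036063, 1/4 · 0.14062 = 0.035156; these sum to 0.13843.
So P(bowl D | data) = (0.035156) / (0.13843) = 0.25396.

0.2540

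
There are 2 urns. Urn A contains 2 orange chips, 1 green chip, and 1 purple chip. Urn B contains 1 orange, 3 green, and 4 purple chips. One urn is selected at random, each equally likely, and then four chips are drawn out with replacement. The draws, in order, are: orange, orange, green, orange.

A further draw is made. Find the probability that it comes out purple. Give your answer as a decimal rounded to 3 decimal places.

0.256

For each hypothesis, P(data | H) works out to: P(data | urn A) = (2/4)(2/4)(1/4)(2/4) = 0.03125; P(data | urn B) = (1/8)(1/8)(3/8)(1/8) = 0.00073242.
The prior-weighted likelihoods are 1/2 · 0.03125 = 0.015625, 1/2 · 0.00073242 = 0.00036621; with total 0.015991.
The posterior is then P(urn A | data) = 0.9771, P(urn B | data) = 0.022901.
So P(purple next | data) = Σ P(purple next | H) P(H | data) = (1/4)(0.9771) + (1/2)(0.022901) = 0.25573.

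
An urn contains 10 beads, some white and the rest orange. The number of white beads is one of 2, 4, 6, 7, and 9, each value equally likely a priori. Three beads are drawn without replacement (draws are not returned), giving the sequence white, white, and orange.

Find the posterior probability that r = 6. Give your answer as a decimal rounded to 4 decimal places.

0.2956

Compute the likelihood of the observed sequence for each case: P(data | r = 2) = (2/10)(1/9)(8/8) = 0.022222; P(data | r = 4) = (4/10)(3/9)(6/8) = 0.1; P(data | r = 6) = (6/10)(5/9)(4/8) = 0.16667; P(data | r = 7) = (7/10)(6/9)(3/8) = 0.175; P(data | r = 9) = (9/10)(8/9)(1/8) = 0.1.
The prior-weighted likelihoods are 1/5 · 0.022222 = 0.0044444, 1/5 · 0.1 = 0.02, 1/5 · 0.16667 = 0.033333, 1/5 · 0.175 = 0.035, 1/5 · 0.1 = 0.02; summing to 0.11278.
Hence P(r = 6 | data) = (0.033333) / (0.11278) = 0.29557.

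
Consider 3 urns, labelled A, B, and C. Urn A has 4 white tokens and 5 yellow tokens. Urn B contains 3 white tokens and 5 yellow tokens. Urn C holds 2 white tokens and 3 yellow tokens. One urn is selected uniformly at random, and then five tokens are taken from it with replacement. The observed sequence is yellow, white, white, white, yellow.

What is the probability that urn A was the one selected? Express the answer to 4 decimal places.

0.3831

Under each hypothesis, the probability of the observed sequence is: P(data | urn A) = (5/9)(4/9)(4/9)(4/9)(5/9) = 0.027096; P(data | urn B) = (5/8)(3/8)(3/8)(3/8)(5/8) = 0.020599; P(data | urn C) = (3/5)(2/5)(2/5)(2/5)(3/5) = 0.02304.
Weighting by the prior gives 1/3 · 0.027096 = 0.009032, 1/3 · 0.020599 = 0.0068665, 1/3 · 0.02304 = 0.00768; these sum to 0.023579.
Therefore the posterior P(urn A | data) = (0.009032) / (0.023579) = 0.38306.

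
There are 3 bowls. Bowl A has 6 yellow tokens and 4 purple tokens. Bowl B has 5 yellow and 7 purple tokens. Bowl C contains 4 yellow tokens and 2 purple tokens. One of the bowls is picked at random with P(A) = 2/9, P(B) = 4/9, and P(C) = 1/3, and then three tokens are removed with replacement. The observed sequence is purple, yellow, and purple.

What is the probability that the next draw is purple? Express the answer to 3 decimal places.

The likelihood of the observed sequence under each hypothesis: P(data | bowl A) = (4/10)(6/10)(4/10) = 0.096; P(data | bowl B) = (7/12)(5/12)(7/12) = 0.14178; P(data | bowl C) = (2/6)(4/6)(2/6) = 0.074074.
The prior-weighted likelihoods are 2/9 · 0.096 = 0.021333, 4/9 · 0.14178 = 0.063014, 1/3 · 0.074074 = 0.024691; summing to 0.10904.
The posterior is then P(bowl A | data) = 0.19565, P(bowl B | data) = 0.57791, P(bowl C | data) = 0.22645.
So P(purple next | data) = Σ P(purple next | H) P(H | data) = (2/5)(0.19565) + (7/12)(0.57791) + (1/3)(0.22645) = 0.49085.

0.491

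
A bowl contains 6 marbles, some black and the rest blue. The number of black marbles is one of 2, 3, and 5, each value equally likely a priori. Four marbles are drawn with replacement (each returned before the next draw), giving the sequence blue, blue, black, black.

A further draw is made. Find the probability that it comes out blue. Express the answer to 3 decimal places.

0.514

Compute the likelihood of the observed sequence for each case: P(data | r = 2) = (4/6)(4/6)(2/6)(2/6) = 0.049383; P(data | r = 3) = (3/6)(3/6)(3/6)(3/6) = 0.0625; P(data | r = 5) = (1/6)(1/6)(5/6)(5/6) = 0.01929.
Multiplying each by its prior: 1/3 · 0.049383 = 0.016461, 1/3 · 0.0625 = 0.020833, 1/3 · 0.01929 = 0.00643; with total 0.043724.
Normalising, the posterior is P(r = 2 | data) = 0.37647, P(r = 3 | data) = 0.47647, P(r = 5 | data) = 0.14706.
Averaging over the posterior, P(blue next | data) = (2/3)(0.37647) + (1/2)(0.47647) + (1/6)(0.14706) = 0.51373.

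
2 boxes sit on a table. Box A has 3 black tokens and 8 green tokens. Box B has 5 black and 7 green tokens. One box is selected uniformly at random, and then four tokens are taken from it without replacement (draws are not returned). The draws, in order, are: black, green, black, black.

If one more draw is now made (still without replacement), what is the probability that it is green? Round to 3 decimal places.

The likelihood of the observed sequence under each hypothesis: P(data | box A) = (3/11)(8/10)(2/9)(1/8) = 0.0060606; P(data | box B) = (5/12)(7/11)(4/10)(3/9) = 0.035354.
Weighting by the prior gives 1/2 · 0.0060606 = 0.0030303, 1/2 · 0.035354 = 0.017677; summing to 0.020707.
Dividing through by the total gives posterior P(box A | data) = 0.14634, P(box B | data) = 0.85366.
Averaging over the posterior, P(green next | data) = (1)(0.14634) + (3/4)(0.85366) = 0.78659.

0.787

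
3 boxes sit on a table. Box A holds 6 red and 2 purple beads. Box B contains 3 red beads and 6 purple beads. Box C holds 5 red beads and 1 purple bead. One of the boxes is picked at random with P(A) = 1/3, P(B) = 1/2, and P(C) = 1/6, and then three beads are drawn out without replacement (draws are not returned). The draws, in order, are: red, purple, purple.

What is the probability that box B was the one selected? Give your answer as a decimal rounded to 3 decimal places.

0.882

The likelihood of the observed sequence under each hypothesis: P(data | box A) = (6/8)(2/7)(1/6) = 1/28; P(data | box B) = (3/9)(6/8)(5/7) = 5/28; P(data | box C) = (5/6)(1/5)(0/4) = 0.
Weighting by the prior gives 1/3 · 1/28 = 1/84, 1/2 · 5/28 = 5/56, 1/6 · 0 = 0; these sum to 17/168.
So P(box B | data) = (5/56) / (17/168) = 15/17.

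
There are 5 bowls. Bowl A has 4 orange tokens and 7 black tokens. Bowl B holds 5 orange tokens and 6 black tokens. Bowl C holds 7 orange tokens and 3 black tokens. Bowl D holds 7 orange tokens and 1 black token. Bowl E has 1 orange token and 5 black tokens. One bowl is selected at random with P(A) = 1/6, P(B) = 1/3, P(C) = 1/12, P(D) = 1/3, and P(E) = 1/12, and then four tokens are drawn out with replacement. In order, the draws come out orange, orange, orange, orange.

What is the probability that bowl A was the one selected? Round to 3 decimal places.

0.013

The likelihood of the observed sequence under each hypothesis: P(data | bowl A) = (4/11)(4/11)(4/11)(4/11) = 0.017485; P(data | bowl B) = (5/11)(5/11)(5/11)(5/11) = 0.042688; P(data | bowl C) = (7/10)(7/10)(7/10)(7/10) = 0.2401; P(data | bowl D) = (7/8)(7/8)(7/8)(7/8) = 0.58618; P(data | bowl E) = (1/6)(1/6)(1/6)(1/6) = 0.0007716.
The prior-weighted likelihoods are 1/6 · 0.017485 = 0.0029142, 1/3 · 0.042688 = 0.014229, 1/12 · 0.2401 = 0.020008, 1/3 · 0.58618 = 0.19539, 1/12 · 0.0007716 = 6.43e-05; these sum to 0.23261.
Therefore the posterior P(bowl A | data) = (0.0029142) / (0.23261) = 0.012528.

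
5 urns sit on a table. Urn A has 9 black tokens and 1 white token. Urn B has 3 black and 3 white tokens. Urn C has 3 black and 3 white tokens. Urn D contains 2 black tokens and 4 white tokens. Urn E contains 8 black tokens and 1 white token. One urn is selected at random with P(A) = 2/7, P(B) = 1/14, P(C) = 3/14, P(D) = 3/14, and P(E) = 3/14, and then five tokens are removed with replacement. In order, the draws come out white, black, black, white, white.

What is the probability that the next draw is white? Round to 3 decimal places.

The likelihood of the observed sequence under each hypothesis: P(data | urn A) = (1/10)(9/10)(9/10)(1/10)(1/10) = 0.00081; P(data | urn B) = (3/6)(3/6)(3/6)(3/6)(3/6) = 0.03125; P(data | urn C) = (3/6)(3/6)(3/6)(3/6)(3/6) = 0.03125; P(data | urn D) = (4/6)(2/6)(2/6)(4/6)(4/6) = 0.032922; P(data | urn E) = (1/9)(8/9)(8/9)(1/9)(1/9) = 0.0010838.
Multiplying each by its prior: 2/7 · 0.00081 = 0.00023143, 1/14 · 0.03125 = 0.0022321, 3/14 · 0.03125 = 0.0066964, 3/14 · 0.032922 = 0.0070547, 3/14 · 0.0010838 = 0.00023225; these sum to 0.016447.
Dividing through by the total gives posterior P(urn A | data) = 0.014071, P(urn B | data) = 0.13572, P(urn C | data) = 0.40715, P(urn D | data) = 0.42894, P(urn E | data) = 0.014121.
Averaging over the posterior, P(white next | data) = (1/10)(0.014071) + (1/2)(0.13572) + (1/2)(0.40715) + (2/3)(0.42894) + (1/9)(0.014121) = 0.56037.

0.560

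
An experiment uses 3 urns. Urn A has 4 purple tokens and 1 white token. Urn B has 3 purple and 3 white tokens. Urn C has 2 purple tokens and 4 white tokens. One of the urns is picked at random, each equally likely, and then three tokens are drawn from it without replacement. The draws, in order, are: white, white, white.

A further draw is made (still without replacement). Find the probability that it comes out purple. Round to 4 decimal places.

0.7333

Compute the likelihood of the observed sequence for each case: P(data | urn A) = (1/5)(0/4) = 0; P(data | urn B) = (3/6)(2/5)(1/4) = 1/20; P(data | urn C) = (4/6)(3/5)(2/4) = 1/5.
Weighting by the prior gives 1/3 · 0 = 0, 1/3 · 1/20 = 1/60, 1/3 · 1/5 = 1/15; these sum to 1/12.
Normalising, the posterior is P(urn A | data) = 0, P(urn B | data) = 1/5, P(urn C | data) = 4/5.
So P(purple next | data) = Σ P(purple next | H) P(H | data) = (1)(1/5) + (2/3)(4/5) = 11/15.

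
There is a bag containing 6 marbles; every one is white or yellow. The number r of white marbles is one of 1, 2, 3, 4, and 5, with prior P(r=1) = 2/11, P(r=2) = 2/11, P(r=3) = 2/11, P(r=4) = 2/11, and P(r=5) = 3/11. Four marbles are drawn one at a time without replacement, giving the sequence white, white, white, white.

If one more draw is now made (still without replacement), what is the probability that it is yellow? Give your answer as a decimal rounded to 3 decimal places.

Under each hypothesis, the probability of the observed sequence is: P(data | r = 1) = (1/6)(0/5) = 0; P(data | r = 2) = (2/6)(1/5)(0/4) = 0; P(data | r = 3) = (3/6)(2/5)(1/4)(0/3) = 0; P(data | r = 4) = (4/6)(3/5)(2/4)(1/3) = 1/15; P(data | r = 5) = (5/6)(4/5)(3/4)(2/3) = 1/3.
Multiplying each by its prior: 2/11 · 0 = 0, 2/11 · 0 = 0, 2/11 · 0 = 0, 2/11 · 1/15 = 2/165, 3/11 · 1/3 = 1/11; summing to 17/165.
Dividing through by the total gives posterior P(r = 1 | data) = 0, P(r = 2 | data) = 0, P(r = 3 | data) = 0, P(r = 4 | data) = 2/17, P(r = 5 | data) = 15/17.
So P(yellow next | data) = Σ P(yellow next | H) P(H | data) = (1)(2/17) + (1/2)(15/17) = 19/34.

0.559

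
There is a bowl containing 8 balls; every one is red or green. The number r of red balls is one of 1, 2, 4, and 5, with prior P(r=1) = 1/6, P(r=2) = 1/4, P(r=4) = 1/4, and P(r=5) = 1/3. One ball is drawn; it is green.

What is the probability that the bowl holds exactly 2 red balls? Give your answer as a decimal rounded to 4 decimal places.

For each hypothesis, P(data | H) works out to: P(data | r = 1) = (7/8) = 7/8; P(data | r = 2) = (6/8) = 3/4; P(data | r = 4) = (4/8) = 1/2; P(data | r = 5) = (3/8) = 3/8.
Multiplying each by its prior: 1/6 · 7/8 = 7/48, 1/4 · 3/4 = 3/16, 1/4 · 1/2 = 1/8, 1/3 · 3/8 = 1/8; with total 7/12.
So P(r = 2 | data) = (3/16) / (7/12) = 9/28.

0.3214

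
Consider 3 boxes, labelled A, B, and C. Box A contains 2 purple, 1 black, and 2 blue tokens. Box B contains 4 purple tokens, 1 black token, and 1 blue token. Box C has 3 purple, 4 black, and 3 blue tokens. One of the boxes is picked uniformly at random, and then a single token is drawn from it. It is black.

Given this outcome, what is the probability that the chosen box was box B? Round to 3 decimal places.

0.217

For each hypothesis, P(data | H) works out to: P(data | box A) = (1/5) = 1/5; P(data | box B) = (1/6) = 1/6; P(data | box C) = (4/10) = 2/5.
Weighting by the prior gives 1/3 · 1/5 = 1/15, 1/3 · 1/6 = 1/18, 1/3 · 2/5 = 2/15; summing to 23/90.
Hence P(box B | data) = (1/18) / (23/90) = 5/23.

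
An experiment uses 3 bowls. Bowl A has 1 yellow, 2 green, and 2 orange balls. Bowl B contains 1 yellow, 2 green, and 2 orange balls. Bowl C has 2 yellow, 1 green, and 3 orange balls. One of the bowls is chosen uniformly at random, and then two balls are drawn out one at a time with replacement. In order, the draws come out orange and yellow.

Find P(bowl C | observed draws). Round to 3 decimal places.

0.510

The likelihood of the observed sequence under each hypothesis: P(data | bowl A) = (2/5)(1/5) = 2/25; P(data | bowl B) = (2/5)(1/5) = 2/25; P(data | bowl C) = (3/6)(2/6) = 1/6.
The prior-weighted likelihoods are 1/3 · 2/25 = 2/75, 1/3 · 2/25 = 2/75, 1/3 · 1/6 = 1/18; with total 49/450.
So P(bowl C | data) = (1/18) / (49/450) = 25/49.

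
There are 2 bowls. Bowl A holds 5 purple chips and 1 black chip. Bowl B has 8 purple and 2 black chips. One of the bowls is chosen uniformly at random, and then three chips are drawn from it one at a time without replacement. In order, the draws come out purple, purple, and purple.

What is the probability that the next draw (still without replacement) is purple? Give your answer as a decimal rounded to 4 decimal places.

Compute the likelihood of the observed sequence for each case: P(data | bowl A) = (5/6)(4/5)(3/4) = 1/2; P(data | bowl B) = (8/10)(7/9)(6/8) = 7/15.
Weighting by the prior gives 1/2 · 1/2 = 1/4, 1/2 · 7/15 = 7/30; these sum to 29/60.
Dividing through by the total gives posterior P(bowl A | data) = 15/29, P(bowl B | data) = 14/29.
The predictive probability is P(purple next | data) = (2/3)(15/29) + (5/7)(14/29) = 20/29.

0.6897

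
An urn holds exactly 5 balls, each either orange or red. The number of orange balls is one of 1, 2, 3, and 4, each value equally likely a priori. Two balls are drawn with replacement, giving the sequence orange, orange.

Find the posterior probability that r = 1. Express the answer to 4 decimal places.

Under each hypothesis, the probability of the observed sequence is: P(data | r = 1) = (1/5)(1/5) = 1/25; P(data | r = 2) = (2/5)(2/5) = 4/25; P(data | r = 3) = (3/5)(3/5) = 9/25; P(data | r = 4) = (4/5)(4/5) = 16/25.
Weighting by the prior gives 1/4 · 1/25 = 1/100, 1/4 · 4/25 = 1/25, 1/4 · 9/25 = 9/100, 1/4 · 16/25 = 4/25; summing to 3/10.
Hence P(r = 1 | data) = (1/100) / (3/10) = 1/30.

0.0333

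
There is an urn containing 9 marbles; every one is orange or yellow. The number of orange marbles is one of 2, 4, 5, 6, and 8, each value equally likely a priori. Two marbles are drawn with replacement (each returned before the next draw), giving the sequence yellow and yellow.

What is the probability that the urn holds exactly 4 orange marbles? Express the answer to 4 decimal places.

For each hypothesis, P(data | H) works out to: P(data | r = 2) = (7/9)(7/9) = 49/81; P(data | r = 4) = (5/9)(5/9) = 25/81; P(data | r = 5) = (4/9)(4/9) = 16/81; P(data | r = 6) = (3/9)(3/9) = 1/9; P(data | r = 8) = (1/9)(1/9) = 1/81.
Weighting by the prior gives 1/5 · 49/81 = 49/405, 1/5 · 25/81 = 5/81, 1/5 · 16/81 = 16/405, 1/5 · 1/9 = 1/45, 1/5 · 1/81 = 1/405; with total 20/81.
By Bayes' rule, P(r = 4 | data) = (5/81) / (20/81) = 1/4.

0.2500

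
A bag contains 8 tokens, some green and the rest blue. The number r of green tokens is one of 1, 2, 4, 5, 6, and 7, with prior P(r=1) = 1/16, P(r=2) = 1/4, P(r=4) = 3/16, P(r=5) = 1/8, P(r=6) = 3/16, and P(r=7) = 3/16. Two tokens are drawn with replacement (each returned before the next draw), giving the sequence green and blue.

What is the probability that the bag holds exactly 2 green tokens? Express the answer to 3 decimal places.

0.253

Under each hypothesis, the probability of the observed sequence is: P(data | r = 1) = (1/8)(7/8) = 0.10938; P(data | r = 2) = (2/8)(6/8) = 0.1875; P(data | r = 4) = (4/8)(4/8) = 0.25; P(data | r = 5) = (5/8)(3/8) = 0.23438; P(data | r = 6) = (6/8)(2/8) = 0.1875; P(data | r = 7) = (7/8)(1/8) = 0.10938.
Multiplying each by its prior: 1/16 · 0.10938 = 0.0068359, 1/4 · 0.1875 = 0.046875, 3/16 · 0.25 = 0.046875, 1/8 · 0.23438 = 0.029297, 3/16 · 0.1875 = 0.035156, 3/16 · 0.10938 = 0.020508; with total 0.18555.
By Bayes' rule, P(r = 2 | data) = (0.046875) / (0.18555) = 0.25263.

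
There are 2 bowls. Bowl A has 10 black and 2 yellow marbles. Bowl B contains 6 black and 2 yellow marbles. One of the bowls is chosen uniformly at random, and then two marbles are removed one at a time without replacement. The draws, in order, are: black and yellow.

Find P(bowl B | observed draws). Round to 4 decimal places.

The likelihood of the observed sequence under each hypothesis: P(data | bowl A) = (10/12)(2/11) = 5/33; P(data | bowl B) = (6/8)(2/7) = 3/14.
Weighting by the prior gives 1/2 · 5/33 = 5/66, 1/2 · 3/14 = 3/28; summing to 169/924.
Therefore the posterior P(bowl B | data) = (3/28) / (169/924) = 99/169.

0.5858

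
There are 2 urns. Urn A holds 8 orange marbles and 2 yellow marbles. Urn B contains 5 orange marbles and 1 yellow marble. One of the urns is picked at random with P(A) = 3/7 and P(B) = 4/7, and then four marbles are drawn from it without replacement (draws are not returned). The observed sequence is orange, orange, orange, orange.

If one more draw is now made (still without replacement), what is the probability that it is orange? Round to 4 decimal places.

Compute the likelihood of the observed sequence for each case: P(data | urn A) = (8/10)(7/9)(6/8)(5/7) = 1/3; P(data | urn B) = (5/6)(4/5)(3/4)(2/3) = 1/3.
The prior-weighted likelihoods are 3/7 · 1/3 = 1/7, 4/7 · 1/3 = 4/21; summing to 1/3.
Dividing through by the total gives posterior P(urn A | data) = 3/7, P(urn B | data) = 4/7.
The predictive probability is P(orange next | data) = (2/3)(3/7) + (1/2)(4/7) = 4/7.

0.5714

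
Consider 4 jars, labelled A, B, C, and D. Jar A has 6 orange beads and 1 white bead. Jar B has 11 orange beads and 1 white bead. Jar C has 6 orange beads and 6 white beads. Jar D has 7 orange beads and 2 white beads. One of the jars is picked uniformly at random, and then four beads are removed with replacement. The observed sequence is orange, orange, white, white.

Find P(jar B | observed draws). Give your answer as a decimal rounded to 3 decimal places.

0.052

For each hypothesis, P(data | H) works out to: P(data | jar A) = (6/7)(6/7)(1/7)(1/7) = 0.014994; P(data | jar B) = (11/12)(11/12)(1/12)(1/12) = 0.0058353; P(data | jar C) = (6/12)(6/12)(6/12)(6/12) = 0.0625; P(data | jar D) = (7/9)(7/9)(2/9)(2/9) = 0.029873.
Weighting by the prior gives 1/4 · 0.014994 = 0.0037484, 1/4 · 0.0058353 = 0.0014588, 1/4 · 0.0625 = 0.015625, 1/4 · 0.029873 = 0.0074684; these sum to 0.028301.
Hence P(jar B | data) = (0.0014588) / (0.028301) = 0.051547.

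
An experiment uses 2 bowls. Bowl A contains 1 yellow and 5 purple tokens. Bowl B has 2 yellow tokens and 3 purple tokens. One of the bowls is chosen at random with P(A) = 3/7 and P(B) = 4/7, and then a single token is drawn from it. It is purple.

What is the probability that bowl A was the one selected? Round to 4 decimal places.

For each hypothesis, P(data | H) works out to: P(data | bowl A) = (5/6) = 5/6; P(data | bowl B) = (3/5) = 3/5.
Multiplying each by its prior: 3/7 · 5/6 = 5/14, 4/7 · 3/5 = 12/35; summing to 7/10.
Therefore the posterior P(bowl A | data) = (5/14) / (7/10) = 25/49.

0.5102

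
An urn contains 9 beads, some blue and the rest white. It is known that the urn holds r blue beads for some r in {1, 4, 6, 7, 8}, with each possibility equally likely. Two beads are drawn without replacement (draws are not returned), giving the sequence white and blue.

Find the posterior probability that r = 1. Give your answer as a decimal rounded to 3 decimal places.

For each hypothesis, P(data | H) works out to: P(data | r = 1) = (8/9)(1/8) = 1/9; P(data | r = 4) = (5/9)(4/8) = 5/18; P(data | r = 6) = (3/9)(6/8) = 1/4; P(data | r = 7) = (2/9)(7/8) = 7/36; P(data | r = 8) = (1/9)(8/8) = 1/9.
Weighting by the prior gives 1/5 · 1/9 = 1/45, 1/5 · 5/18 = 1/18, 1/5 · 1/4 = 1/20, 1/5 · 7/36 = 7/180, 1/5 · 1/9 = 1/45; these sum to 17/90.
By Bayes' rule, P(r = 1 | data) = (1/45) / (17/90) = 2/17.

0.118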